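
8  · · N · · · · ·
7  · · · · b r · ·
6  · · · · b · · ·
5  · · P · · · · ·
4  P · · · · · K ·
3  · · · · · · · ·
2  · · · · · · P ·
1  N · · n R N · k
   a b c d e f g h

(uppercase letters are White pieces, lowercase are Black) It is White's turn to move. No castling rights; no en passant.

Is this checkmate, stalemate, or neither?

neither

White to move; white king on g4.
In check: yes, from the black bishop on e6.
Legal moves for White: Kh5, Kg3, Rxe6.
White is in check but has 3 legal moves → neither.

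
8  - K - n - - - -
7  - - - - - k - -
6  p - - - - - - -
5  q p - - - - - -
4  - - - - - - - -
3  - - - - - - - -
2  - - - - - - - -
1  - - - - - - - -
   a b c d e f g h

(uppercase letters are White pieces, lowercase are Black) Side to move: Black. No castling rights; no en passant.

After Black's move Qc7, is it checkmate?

After Qc7: white king on b8; in check: yes, from the black queen on c7.
White has 2 legal replies: Ka8, Kxc7.
In check but a legal move exists → not checkmate.

no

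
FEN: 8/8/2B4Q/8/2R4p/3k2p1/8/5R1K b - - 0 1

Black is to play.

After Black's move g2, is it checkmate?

After g2: white king on h1; in check: yes, from the black pawn on g2.
White has 4 legal replies: Kh2, Kxg2, Kg1, Bxg2.
In check but a legal move exists → not checkmate.

no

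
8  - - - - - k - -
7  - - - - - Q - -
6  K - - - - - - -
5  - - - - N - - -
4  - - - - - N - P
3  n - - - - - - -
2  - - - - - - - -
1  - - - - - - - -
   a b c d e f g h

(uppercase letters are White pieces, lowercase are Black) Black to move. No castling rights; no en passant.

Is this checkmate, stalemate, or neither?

checkmate

Black to move; black king on f8.
In check: yes, from the white queen on f7.
King squares — e7: attacked by Qf7; f7: attacked by Ne5; g7: attacked by Qf7; e8: attacked by Qf7; g8: attacked by Qf7.
Legal moves for Black: none.
In check with no legal moves → checkmate.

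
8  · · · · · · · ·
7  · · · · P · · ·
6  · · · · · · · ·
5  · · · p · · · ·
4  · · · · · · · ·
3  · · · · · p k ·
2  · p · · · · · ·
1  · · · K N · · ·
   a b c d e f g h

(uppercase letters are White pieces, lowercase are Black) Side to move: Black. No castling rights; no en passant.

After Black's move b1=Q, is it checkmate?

no

After b1=Q: white king on d1; in check: yes, from the black queen on b1.
White has 1 legal reply: Kd2.
In check but a legal move exists → not checkmate.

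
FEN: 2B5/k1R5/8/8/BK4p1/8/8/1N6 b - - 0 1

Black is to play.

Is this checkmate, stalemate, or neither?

Black to move; black king on a7.
In check: yes, from the white rook on c7.
Legal moves for Black: Kb8, Ka8, Kb6.
Black is in check but has 3 legal moves → neither.

neither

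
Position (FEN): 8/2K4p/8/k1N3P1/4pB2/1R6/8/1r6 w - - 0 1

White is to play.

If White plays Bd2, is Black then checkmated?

After Bd2: black king on a5; in check: yes, from the white bishop on d2.
King squares — a4: attacked by Nc5; b4: attacked by Bd2; b5: attacked by Rb3; a6: attacked by Nc5; b6: attacked by Rb3.
Black has no legal moves → checkmate.

yes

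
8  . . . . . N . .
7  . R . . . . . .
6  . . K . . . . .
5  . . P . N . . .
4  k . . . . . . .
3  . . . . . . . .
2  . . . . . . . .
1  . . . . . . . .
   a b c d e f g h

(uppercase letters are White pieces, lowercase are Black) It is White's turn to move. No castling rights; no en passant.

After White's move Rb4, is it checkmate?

After Rb4: black king on a4; in check: yes, from the white rook on b4.
Black has 3 legal replies: Ka5, Kxb4, Ka3.
In check but a legal move exists → not checkmate.

no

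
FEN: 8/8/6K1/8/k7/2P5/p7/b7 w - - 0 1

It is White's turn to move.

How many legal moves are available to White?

9

White to move; king on g6.
In check: no.
Legal moves: Kh7, Kg7, Kf7, Kh6, Kf6, Kh5, Kg5, Kf5, c4.
Count: 9.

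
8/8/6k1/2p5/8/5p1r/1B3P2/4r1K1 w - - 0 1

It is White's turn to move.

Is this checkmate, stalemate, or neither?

checkmate

White to move; white king on g1.
In check: yes, from the black rook on e1.
King squares — f1: attacked by Re1; h1: attacked by Re1; f2: own pawn; g2: attacked by Pf3; h2: attacked by Rh3.
Legal moves for White: none.
In check with no legal moves → checkmate.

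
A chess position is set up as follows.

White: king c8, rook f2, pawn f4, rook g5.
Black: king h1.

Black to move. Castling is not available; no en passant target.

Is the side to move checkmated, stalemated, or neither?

stalemate

Black to move; black king on h1.
In check: no.
King squares — g1: attacked by Rg5; g2: attacked by Rf2; h2: attacked by Rf2.
Legal moves for Black: none.
Not in check and no legal moves → stalemate.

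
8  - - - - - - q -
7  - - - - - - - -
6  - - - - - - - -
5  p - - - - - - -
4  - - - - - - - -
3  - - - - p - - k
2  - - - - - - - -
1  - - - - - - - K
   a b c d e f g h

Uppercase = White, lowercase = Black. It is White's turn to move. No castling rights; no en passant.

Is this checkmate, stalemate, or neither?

White to move; white king on h1.
In check: no.
King squares — g1: attacked by Qg8; g2: attacked by Kh3; h2: attacked by Kh3.
Legal moves for White: none.
Not in check and no legal moves → stalemate.

stalemate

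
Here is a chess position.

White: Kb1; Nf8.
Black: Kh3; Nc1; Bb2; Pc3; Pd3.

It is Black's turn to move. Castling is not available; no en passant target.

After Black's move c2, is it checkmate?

After c2: white king on b1; in check: yes, from the black pawn on c2.
White has 1 legal reply: Kxb2.
In check but a legal move exists → not checkmate.

no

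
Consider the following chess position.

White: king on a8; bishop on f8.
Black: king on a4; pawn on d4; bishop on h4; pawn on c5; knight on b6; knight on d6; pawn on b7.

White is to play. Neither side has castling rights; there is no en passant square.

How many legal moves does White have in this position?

2

White to move; king on a8.
In check: yes, from the black knight on b6.
Legal moves: Kb8, Ka7.
Count: 2.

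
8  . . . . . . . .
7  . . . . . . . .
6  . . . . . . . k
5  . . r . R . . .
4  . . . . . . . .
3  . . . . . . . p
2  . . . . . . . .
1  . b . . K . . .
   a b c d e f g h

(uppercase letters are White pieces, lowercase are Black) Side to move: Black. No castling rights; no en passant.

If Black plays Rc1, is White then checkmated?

no

After Rc1: white king on e1; in check: yes, from the black rook on c1.
White has 3 legal replies: Kf2, Ke2, Kd2.
In check but a legal move exists → not checkmate.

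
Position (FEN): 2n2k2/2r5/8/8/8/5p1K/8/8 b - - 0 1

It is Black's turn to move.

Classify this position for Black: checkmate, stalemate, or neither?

neither

Black to move; black king on f8.
In check: no.
Legal moves for Black include: Kg8, Ke8, Kg7, Kf7, Ke7, Ne7, Na7, Nd6, Nb6, Rh7+, Rg7, Rf7, Re7, Rd7, Rb7, Ra7, Rc6, Rc5, ... (list truncated; more exist).
Black has legal moves and is not in check → neither.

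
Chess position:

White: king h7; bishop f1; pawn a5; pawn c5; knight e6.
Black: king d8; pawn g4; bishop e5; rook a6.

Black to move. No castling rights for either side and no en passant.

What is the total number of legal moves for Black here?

5

Black to move; king on d8.
In check: yes, from the white knight on e6.
Legal moves: Ke8, Kc8, Ke7, Kd7, Rxe6.
Count: 5.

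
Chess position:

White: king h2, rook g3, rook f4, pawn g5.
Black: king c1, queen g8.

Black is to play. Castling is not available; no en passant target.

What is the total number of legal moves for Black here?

22

Black to move; king on c1.
In check: no.
Legal moves: Qh8+, Qf8, Qe8, Qd8, Qc8, Qb8, Qa8, Qh7+, Qg7, Qf7, Qg6, Qe6, Qxg5, Qd5, Qc4, Qb3, Qa2+, Kd2, Kc2, Kb2, Kd1, Kb1.
Count: 22.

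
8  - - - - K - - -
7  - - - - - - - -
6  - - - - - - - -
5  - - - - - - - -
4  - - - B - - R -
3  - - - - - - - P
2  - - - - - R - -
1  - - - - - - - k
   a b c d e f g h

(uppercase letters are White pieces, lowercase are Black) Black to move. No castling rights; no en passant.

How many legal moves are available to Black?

Black to move; king on h1.
In check: no.
Legal moves: none.
Count: 0.

0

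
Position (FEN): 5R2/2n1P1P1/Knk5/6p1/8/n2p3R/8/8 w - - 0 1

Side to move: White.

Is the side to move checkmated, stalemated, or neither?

White to move; white king on a6.
In check: yes, from the black knight on c7.
King squares — a5: available; b5: attacked by Na3; b6: attacked by Kc6; a7: available; b7: attacked by Kc6.
Legal moves for White: Ka7, Ka5.
White is in check but has 2 legal moves → neither.

neither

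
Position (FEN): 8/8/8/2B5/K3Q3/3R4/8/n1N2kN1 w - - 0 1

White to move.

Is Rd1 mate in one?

yes

After Rd1: black king on f1; in check: yes, from the white rook on d1.
King squares — e1: attacked by Rd1; g1: attacked by Rd1; e2: attacked by Nc1; f2: attacked by Bc5; g2: attacked by Qe4.
Black has no legal moves → checkmate.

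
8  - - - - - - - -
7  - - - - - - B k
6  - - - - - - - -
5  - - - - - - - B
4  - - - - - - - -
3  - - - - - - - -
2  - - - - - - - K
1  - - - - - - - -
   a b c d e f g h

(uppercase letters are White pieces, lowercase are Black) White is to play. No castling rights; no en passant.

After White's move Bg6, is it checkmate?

After Bg6: black king on h7; in check: yes, from the white bishop on g6.
Black has 3 legal replies: Kg8, Kxg7, Kxg6.
In check but a legal move exists → not checkmate.

no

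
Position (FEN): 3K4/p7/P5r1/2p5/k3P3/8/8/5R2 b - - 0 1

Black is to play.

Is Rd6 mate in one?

After Rd6: white king on d8; in check: yes, from the black rook on d6.
White has 4 legal replies: Ke8, Kc8, Ke7, Kc7.
In check but a legal move exists → not checkmate.

no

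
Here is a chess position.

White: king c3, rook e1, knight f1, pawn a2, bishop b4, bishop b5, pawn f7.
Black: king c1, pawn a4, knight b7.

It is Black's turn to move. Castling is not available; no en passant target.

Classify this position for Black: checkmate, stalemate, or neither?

Black to move; black king on c1.
In check: yes, from the white rook on e1.
King squares — b1: attacked by Re1; d1: attacked by Re1; b2: attacked by Kc3; c2: attacked by Kc3; d2: attacked by Nf1.
Legal moves for Black: none.
In check with no legal moves → checkmate.

checkmate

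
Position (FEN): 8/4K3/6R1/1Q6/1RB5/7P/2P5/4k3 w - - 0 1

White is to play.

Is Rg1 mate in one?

no

After Rg1: black king on e1; in check: yes, from the white rook on g1.
Black has 2 legal replies: Kf2, Kd2.
In check but a legal move exists → not checkmate.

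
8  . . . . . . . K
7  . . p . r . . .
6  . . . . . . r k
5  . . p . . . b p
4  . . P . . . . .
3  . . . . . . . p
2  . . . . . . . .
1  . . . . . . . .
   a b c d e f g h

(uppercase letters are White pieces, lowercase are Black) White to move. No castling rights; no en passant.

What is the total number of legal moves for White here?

White to move; king on h8.
In check: no.
Legal moves: none.
Count: 0.

0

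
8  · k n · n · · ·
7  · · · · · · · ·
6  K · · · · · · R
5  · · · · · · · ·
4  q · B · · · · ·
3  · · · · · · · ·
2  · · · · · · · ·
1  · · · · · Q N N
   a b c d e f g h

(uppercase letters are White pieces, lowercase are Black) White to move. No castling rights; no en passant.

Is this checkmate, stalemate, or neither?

checkmate

White to move; white king on a6.
In check: yes, from the black queen on a4.
King squares — a5: attacked by Qa4; b5: attacked by Qa4; b6: attacked by Nc8; a7: attacked by Qa4; b7: attacked by Kb8.
Legal moves for White: none.
In check with no legal moves → checkmate.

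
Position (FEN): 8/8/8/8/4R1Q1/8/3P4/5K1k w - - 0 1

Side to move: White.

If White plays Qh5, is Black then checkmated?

yes

After Qh5: black king on h1; in check: yes, from the white queen on h5.
King squares — g1: attacked by Kf1; g2: attacked by Kf1; h2: attacked by Qh5.
Black has no legal moves → checkmate.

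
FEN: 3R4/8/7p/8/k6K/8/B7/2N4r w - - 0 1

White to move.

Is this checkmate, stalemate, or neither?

White to move; white king on h4.
In check: yes, from the black rook on h1.
King squares — g3: available; h3: attacked by Rh1; g4: available; g5: attacked by Ph6; h5: attacked by Rh1.
Legal moves for White: Kg4, Kg3.
White is in check but has 2 legal moves → neither.

neither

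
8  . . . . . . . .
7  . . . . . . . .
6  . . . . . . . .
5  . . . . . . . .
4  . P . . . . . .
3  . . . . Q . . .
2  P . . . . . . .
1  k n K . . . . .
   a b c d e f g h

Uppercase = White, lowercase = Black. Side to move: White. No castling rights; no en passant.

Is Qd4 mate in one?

After Qd4: black king on a1; in check: yes, from the white queen on d4.
Black has 2 legal replies: Kxa2, Nc3.
In check but a legal move exists → not checkmate.

no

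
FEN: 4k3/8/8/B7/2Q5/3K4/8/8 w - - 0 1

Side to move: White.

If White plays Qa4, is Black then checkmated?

After Qa4: black king on e8; in check: yes, from the white queen on a4.
Black has 3 legal replies: Kf8, Kf7, Ke7.
In check but a legal move exists → not checkmate.

no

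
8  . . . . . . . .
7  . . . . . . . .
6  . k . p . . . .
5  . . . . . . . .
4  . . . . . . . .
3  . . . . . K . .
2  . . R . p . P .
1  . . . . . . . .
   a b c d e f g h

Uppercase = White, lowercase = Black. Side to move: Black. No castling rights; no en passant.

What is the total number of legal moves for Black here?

10

Black to move; king on b6.
In check: no.
Legal moves: Kb7, Ka7, Ka6, Kb5, Ka5, d5, e1=Q, e1=R, e1=B, e1=N+.
Count: 10.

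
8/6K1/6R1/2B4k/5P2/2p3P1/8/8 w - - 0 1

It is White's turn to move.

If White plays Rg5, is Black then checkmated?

After Rg5: black king on h5; in check: yes, from the white rook on g5.
King squares — g4: attacked by Rg5; h4: attacked by Pg3; g5: attacked by Pf4; g6: attacked by Rg5; h6: attacked by Kg7.
Black has no legal moves → checkmate.

yes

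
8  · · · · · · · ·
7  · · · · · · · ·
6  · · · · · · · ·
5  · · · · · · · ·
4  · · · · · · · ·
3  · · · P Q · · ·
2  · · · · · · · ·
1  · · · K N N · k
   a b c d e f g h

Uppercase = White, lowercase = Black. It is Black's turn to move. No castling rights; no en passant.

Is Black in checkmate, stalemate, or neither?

Black to move; black king on h1.
In check: no.
King squares — g1: attacked by Qe3; g2: attacked by Ne1; h2: attacked by Nf1.
Legal moves for Black: none.
Not in check and no legal moves → stalemate.

stalemate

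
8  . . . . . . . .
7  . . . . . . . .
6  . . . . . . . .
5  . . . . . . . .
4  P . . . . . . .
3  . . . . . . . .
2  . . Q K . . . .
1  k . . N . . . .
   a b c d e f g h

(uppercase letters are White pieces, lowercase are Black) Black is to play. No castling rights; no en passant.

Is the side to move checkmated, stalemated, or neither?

Black to move; black king on a1.
In check: no.
King squares — b1: attacked by Qc2; a2: attacked by Qc2; b2: attacked by Nd1.
Legal moves for Black: none.
Not in check and no legal moves → stalemate.

stalemate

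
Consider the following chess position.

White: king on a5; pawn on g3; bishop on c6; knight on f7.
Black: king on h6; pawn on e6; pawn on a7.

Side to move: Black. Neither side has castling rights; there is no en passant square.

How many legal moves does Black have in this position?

4

Black to move; king on h6.
In check: yes, from the white knight on f7.
Legal moves: Kh7, Kg7, Kg6, Kh5.
Count: 4.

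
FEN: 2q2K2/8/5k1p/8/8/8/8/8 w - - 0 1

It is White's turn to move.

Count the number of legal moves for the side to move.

White to move; king on f8.
In check: yes, from the black queen on c8.
Legal moves: none.
Count: 0.

0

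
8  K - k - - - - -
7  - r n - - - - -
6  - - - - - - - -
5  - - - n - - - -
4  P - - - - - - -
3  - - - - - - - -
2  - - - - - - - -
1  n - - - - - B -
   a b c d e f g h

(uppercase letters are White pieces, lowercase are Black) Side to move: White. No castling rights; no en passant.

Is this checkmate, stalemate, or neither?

White to move; white king on a8.
In check: yes, from the black knight on c7.
King squares — a7: attacked by Rb7; b7: attacked by Kc8; b8: attacked by Rb7.
Legal moves for White: none.
In check with no legal moves → checkmate.

checkmate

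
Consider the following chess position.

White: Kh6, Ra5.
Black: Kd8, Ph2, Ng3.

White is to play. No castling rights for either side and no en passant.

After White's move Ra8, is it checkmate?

After Ra8: black king on d8; in check: yes, from the white rook on a8.
Black has 3 legal replies: Ke7, Kd7, Kc7.
In check but a legal move exists → not checkmate.

no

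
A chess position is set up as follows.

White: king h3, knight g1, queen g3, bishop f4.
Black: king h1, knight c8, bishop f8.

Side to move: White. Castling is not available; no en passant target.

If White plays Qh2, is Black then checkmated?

After Qh2: black king on h1; in check: yes, from the white queen on h2.
King squares — g1: attacked by Qh2; g2: attacked by Qh2; h2: attacked by Kh3.
Black has no legal moves → checkmate.

yes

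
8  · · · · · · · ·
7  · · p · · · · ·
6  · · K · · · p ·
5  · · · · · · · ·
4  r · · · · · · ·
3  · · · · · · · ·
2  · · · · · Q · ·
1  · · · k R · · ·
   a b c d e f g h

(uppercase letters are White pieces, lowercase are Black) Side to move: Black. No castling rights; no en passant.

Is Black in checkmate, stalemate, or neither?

Black to move; black king on d1.
In check: yes, from the white rook on e1.
King squares — c1: attacked by Re1; e1: attacked by Qf2; c2: attacked by Qf2; d2: attacked by Qf2; e2: attacked by Re1.
Legal moves for Black: none.
In check with no legal moves → checkmate.

checkmate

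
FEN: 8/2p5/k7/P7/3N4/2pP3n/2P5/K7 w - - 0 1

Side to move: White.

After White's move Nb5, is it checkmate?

no

After Nb5: black king on a6; in check: no.
Black is not in check, so this cannot be checkmate.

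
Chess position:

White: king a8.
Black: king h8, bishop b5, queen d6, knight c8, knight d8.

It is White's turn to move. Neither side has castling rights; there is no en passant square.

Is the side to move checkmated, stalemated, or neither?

White to move; white king on a8.
In check: no.
King squares — a7: attacked by Nc8; b7: attacked by Nd8; b8: attacked by Qd6.
Legal moves for White: none.
Not in check and no legal moves → stalemate.

stalemate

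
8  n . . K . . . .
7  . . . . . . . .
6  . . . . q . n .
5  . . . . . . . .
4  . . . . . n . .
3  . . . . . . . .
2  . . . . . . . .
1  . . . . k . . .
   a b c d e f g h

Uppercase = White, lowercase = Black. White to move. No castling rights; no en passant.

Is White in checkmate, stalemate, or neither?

White to move; white king on d8.
In check: no.
King squares — c7: attacked by Na8; d7: attacked by Qe6; e7: attacked by Qe6; c8: attacked by Qe6; e8: attacked by Qe6.
Legal moves for White: none.
Not in check and no legal moves → stalemate.

stalemate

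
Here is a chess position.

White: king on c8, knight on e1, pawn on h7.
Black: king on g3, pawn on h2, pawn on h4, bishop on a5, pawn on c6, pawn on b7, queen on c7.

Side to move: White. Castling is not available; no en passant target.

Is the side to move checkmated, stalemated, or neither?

checkmate

White to move; white king on c8.
In check: yes, from the black queen on c7.
King squares — b7: attacked by Qc7; c7: attacked by Ba5; d7: attacked by Qc7; b8: attacked by Qc7; d8: attacked by Qc7.
Legal moves for White: none.
In check with no legal moves → checkmate.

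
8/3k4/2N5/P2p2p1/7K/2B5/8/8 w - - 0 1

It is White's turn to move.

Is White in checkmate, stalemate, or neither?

neither

White to move; white king on h4.
In check: yes, from the black pawn on g5.
Legal moves for White: Kh5, Kxg5, Kg4, Kh3, Kg3.
White is in check but has 5 legal moves → neither.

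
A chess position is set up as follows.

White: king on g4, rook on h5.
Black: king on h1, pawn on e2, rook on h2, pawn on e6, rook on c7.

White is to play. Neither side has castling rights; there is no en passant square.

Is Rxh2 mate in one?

no

After Rxh2: black king on h1; in check: yes, from the white rook on h2.
Black has 2 legal replies: Kxh2, Kg1.
In check but a legal move exists → not checkmate.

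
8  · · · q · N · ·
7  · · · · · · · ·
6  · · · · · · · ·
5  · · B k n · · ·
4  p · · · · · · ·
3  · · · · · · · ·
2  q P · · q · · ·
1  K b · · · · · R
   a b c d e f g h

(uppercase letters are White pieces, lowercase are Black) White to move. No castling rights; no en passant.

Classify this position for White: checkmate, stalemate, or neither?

checkmate

White to move; white king on a1.
In check: yes, from the black queen on a2.
King squares — b1: attacked by Qa2; a2: attacked by Bb1; b2: own pawn.
Legal moves for White: none.
In check with no legal moves → checkmate.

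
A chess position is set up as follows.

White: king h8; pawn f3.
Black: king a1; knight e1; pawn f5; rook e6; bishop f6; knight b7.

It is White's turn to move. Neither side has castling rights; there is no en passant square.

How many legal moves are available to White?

White to move; king on h8.
In check: yes, from the black bishop on f6.
Legal moves: Kg8, Kh7.
Count: 2.

2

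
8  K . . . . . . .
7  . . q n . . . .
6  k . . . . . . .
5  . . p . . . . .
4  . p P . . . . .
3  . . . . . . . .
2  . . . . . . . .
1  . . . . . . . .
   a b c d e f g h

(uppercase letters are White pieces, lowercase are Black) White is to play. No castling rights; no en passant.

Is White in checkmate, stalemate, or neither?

White to move; white king on a8.
In check: no.
King squares — a7: attacked by Ka6; b7: attacked by Ka6; b8: attacked by Qc7.
Legal moves for White: none.
Not in check and no legal moves → stalemate.

stalemate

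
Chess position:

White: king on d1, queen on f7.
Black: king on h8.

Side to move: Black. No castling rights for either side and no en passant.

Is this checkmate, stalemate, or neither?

Black to move; black king on h8.
In check: no.
King squares — g7: attacked by Qf7; h7: attacked by Qf7; g8: attacked by Qf7.
Legal moves for Black: none.
Not in check and no legal moves → stalemate.

stalemate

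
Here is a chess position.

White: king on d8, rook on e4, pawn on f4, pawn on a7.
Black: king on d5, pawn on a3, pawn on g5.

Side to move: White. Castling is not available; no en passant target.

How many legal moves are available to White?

White to move; king on d8.
In check: no.
Legal moves: Ke8, Kc8, Ke7, Kd7, Kc7, Re8, Re7, Re6, Re5+, Rd4+, Rc4, Rb4, Ra4, Re3, Re2, Re1, fxg5, a8=Q+, a8=R, a8=B+, a8=N, f5.
Count: 22.

22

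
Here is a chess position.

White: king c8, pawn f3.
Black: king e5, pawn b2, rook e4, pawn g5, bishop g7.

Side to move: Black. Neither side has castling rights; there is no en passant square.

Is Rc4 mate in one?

After Rc4: white king on c8; in check: yes, from the black rook on c4.
White has 4 legal replies: Kd8, Kb8, Kd7, Kb7.
In check but a legal move exists → not checkmate.

no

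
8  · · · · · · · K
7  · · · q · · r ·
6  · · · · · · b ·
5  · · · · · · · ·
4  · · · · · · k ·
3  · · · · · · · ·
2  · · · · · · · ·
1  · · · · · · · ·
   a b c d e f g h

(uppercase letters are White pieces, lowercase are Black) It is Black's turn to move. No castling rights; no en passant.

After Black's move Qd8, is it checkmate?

no

After Qd8: white king on h8; in check: yes, from the black queen on d8.
White has 1 legal reply: Kxg7.
In check but a legal move exists → not checkmate.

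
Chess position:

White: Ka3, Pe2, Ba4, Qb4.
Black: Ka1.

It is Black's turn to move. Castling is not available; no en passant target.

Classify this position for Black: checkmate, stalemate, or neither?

Black to move; black king on a1.
In check: no.
King squares — b1: attacked by Qb4; a2: attacked by Ka3; b2: attacked by Ka3.
Legal moves for Black: none.
Not in check and no legal moves → stalemate.

stalemate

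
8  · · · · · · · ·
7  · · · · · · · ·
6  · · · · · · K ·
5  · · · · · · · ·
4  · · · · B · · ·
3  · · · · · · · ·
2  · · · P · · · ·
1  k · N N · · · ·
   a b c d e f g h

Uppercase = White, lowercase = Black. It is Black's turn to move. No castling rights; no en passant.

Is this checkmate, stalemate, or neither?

Black to move; black king on a1.
In check: no.
King squares — b1: attacked by Be4; a2: attacked by Nc1; b2: attacked by Nd1.
Legal moves for Black: none.
Not in check and no legal moves → stalemate.

stalemate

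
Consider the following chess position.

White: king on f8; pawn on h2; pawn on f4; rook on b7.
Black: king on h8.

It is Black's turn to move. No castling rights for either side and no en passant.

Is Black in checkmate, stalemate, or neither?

Black to move; black king on h8.
In check: no.
King squares — g7: attacked by Rb7; h7: attacked by Rb7; g8: attacked by Kf8.
Legal moves for Black: none.
Not in check and no legal moves → stalemate.

stalemate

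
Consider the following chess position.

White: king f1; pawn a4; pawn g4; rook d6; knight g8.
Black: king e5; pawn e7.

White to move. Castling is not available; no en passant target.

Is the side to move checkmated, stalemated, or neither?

neither

White to move; white king on f1.
In check: no.
Legal moves for White include: Nxe7, Nh6, Nf6, Rd8, Rd7, Rh6, Rg6, Rf6, Re6+, Rc6, Rb6, Ra6, Rd5+, Rd4, Rd3, Rd2, Rd1, Kg2, ... (list truncated; more exist).
White has legal moves and is not in check → neither.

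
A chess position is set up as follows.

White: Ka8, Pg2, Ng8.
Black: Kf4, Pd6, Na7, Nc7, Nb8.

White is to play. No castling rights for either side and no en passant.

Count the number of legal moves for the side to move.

White to move; king on a8.
In check: yes, from the black knight on c7.
Legal moves: Kxb8, Kb7, Kxa7.
Count: 3.

3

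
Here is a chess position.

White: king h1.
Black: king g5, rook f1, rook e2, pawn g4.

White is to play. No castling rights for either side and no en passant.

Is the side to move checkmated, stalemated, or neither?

White to move; white king on h1.
In check: yes, from the black rook on f1.
King squares — g1: attacked by Rf1; g2: attacked by Re2; h2: attacked by Re2.
Legal moves for White: none.
In check with no legal moves → checkmate.

checkmate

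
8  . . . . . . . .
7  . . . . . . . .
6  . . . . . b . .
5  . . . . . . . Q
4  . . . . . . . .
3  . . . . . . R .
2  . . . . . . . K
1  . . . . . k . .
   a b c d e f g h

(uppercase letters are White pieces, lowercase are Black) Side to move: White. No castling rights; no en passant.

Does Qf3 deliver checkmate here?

no

After Qf3: black king on f1; in check: yes, from the white queen on f3.
Black has 1 legal reply: Ke1.
In check but a legal move exists → not checkmate.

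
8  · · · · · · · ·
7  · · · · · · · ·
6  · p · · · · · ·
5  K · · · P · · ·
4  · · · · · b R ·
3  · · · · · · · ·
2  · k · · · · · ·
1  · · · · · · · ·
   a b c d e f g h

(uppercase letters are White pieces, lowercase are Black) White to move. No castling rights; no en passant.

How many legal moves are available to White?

White to move; king on a5.
In check: yes, from the black pawn on b6.
Legal moves: Kxb6, Ka6, Kb5, Kb4, Ka4.
Count: 5.

5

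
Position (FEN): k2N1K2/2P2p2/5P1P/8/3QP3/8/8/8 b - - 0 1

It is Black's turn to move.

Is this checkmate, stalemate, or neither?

Black to move; black king on a8.
In check: no.
King squares — a7: attacked by Qd4; b7: attacked by Nd8; b8: attacked by Pc7.
Legal moves for Black: none.
Not in check and no legal moves → stalemate.

stalemate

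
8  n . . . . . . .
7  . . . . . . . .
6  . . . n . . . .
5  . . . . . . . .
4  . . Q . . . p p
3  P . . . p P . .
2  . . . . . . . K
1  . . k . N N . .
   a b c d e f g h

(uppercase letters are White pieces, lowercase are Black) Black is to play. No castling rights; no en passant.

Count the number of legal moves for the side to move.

4

Black to move; king on c1.
In check: yes, from the white queen on c4.
Legal moves: Kb2, Kd1, Kb1, Nxc4.
Count: 4.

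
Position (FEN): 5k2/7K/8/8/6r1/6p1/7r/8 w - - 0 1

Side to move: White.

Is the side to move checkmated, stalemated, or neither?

White to move; white king on h7.
In check: yes, from the black rook on h2.
King squares — g6: attacked by Rg4; h6: attacked by Rh2; g7: attacked by Rg4; g8: attacked by Rg4; h8: attacked by Rh2.
Legal moves for White: none.
In check with no legal moves → checkmate.

checkmate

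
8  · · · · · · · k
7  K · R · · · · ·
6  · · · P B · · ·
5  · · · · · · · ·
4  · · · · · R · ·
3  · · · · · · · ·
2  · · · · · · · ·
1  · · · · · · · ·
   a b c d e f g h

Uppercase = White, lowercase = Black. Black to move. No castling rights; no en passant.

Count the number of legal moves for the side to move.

Black to move; king on h8.
In check: no.
Legal moves: none.
Count: 0.

0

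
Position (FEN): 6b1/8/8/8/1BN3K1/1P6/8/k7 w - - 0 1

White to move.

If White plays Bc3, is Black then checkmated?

no

After Bc3: black king on a1; in check: yes, from the white bishop on c3.
Black has 2 legal replies: Ka2, Kb1.
In check but a legal move exists → not checkmate.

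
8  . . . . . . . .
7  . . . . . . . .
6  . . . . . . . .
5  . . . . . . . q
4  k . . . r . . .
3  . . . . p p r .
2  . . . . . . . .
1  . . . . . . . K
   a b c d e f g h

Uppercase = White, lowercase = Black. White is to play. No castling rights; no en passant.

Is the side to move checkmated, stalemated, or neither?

checkmate

White to move; white king on h1.
In check: yes, from the black queen on h5.
King squares — g1: attacked by Rg3; g2: attacked by Pf3; h2: attacked by Qh5.
Legal moves for White: none.
In check with no legal moves → checkmate.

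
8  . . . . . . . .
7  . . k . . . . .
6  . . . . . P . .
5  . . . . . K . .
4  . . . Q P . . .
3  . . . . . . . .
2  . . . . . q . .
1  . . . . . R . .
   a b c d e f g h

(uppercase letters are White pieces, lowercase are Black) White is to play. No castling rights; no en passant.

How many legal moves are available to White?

White to move; king on f5.
In check: yes, from the black queen on f2.
Legal moves: Kg6, Ke6, Kg5, Ke5, Kg4, Qxf2, Rxf2.
Count: 7.

7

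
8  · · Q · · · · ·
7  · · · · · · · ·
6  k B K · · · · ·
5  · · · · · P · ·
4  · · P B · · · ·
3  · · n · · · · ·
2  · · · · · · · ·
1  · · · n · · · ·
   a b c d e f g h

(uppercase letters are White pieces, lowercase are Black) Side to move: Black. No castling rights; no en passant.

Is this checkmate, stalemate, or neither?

Black to move; black king on a6.
In check: yes, from the white queen on c8.
King squares — a5: attacked by Bb6; b5: attacked by Pc4; b6: attacked by Bd4; a7: attacked by Bb6; b7: attacked by Kc6.
Legal moves for Black: none.
In check with no legal moves → checkmate.

checkmate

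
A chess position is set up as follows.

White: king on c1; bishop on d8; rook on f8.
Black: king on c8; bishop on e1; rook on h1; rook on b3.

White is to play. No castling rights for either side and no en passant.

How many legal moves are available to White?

White to move; king on c1.
In check: no.
Legal moves: Rh8, Rg8, Re8, Rf7, Rf6, Rf5, Rf4, Rf3, Rf2, Rf1, Be7+, Bc7+, Bf6+, Bb6+, Bg5+, Ba5+, Bh4+, Kc2, Kd1.
Count: 19.

19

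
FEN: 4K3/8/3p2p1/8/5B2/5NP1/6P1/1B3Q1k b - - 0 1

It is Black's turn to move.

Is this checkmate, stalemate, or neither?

Black to move; black king on h1.
In check: yes, from the white queen on f1.
King squares — g1: attacked by Qf1; g2: attacked by Qf1; h2: attacked by Nf3.
Legal moves for Black: none.
In check with no legal moves → checkmate.

checkmate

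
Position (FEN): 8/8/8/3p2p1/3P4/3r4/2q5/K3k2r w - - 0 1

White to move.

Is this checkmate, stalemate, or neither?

White to move; white king on a1.
In check: no.
King squares — b1: attacked by Qc2; a2: attacked by Qc2; b2: attacked by Qc2.
Legal moves for White: none.
Not in check and no legal moves → stalemate.

stalemate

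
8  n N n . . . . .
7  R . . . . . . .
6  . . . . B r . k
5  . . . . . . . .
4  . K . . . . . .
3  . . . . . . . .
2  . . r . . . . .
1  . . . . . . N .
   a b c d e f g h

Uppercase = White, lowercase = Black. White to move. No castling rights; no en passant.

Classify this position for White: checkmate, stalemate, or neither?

White to move; white king on b4.
In check: no.
Legal moves for White include: Nd7, Nc6, Na6, Rxa8, Rh7+, Rg7, Rf7, Re7, Rd7, Rc7, Rb7, Ra6, Ra5, Ra4, Ra3, Ra2, Ra1, Bg8, ... (list truncated; more exist).
White has legal moves and is not in check → neither.

neither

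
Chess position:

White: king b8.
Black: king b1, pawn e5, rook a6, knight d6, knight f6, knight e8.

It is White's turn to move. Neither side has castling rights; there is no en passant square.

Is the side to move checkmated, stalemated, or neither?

stalemate

White to move; white king on b8.
In check: no.
King squares — a7: attacked by Ra6; b7: attacked by Nd6; c7: attacked by Ne8; a8: attacked by Ra6; c8: attacked by Nd6.
Legal moves for White: none.
Not in check and no legal moves → stalemate.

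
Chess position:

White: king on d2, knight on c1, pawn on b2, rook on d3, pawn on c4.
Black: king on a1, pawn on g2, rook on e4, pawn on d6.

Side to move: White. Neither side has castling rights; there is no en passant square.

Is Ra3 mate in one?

After Ra3: black king on a1; in check: yes, from the white rook on a3.
Black has 2 legal replies: Kxb2, Kb1.
In check but a legal move exists → not checkmate.

no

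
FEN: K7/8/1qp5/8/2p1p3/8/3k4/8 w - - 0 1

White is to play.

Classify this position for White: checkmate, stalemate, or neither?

stalemate

White to move; white king on a8.
In check: no.
King squares — a7: attacked by Qb6; b7: attacked by Qb6; b8: attacked by Qb6.
Legal moves for White: none.
Not in check and no legal moves → stalemate.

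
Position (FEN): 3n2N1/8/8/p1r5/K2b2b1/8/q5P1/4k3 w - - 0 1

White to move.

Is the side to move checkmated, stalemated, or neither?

checkmate

White to move; white king on a4.
In check: yes, from the black queen on a2.
King squares — a3: attacked by Qa2; b3: attacked by Qa2; b4: attacked by Pa5; a5: attacked by Qa2; b5: attacked by Rc5.
Legal moves for White: none.
In check with no legal moves → checkmate.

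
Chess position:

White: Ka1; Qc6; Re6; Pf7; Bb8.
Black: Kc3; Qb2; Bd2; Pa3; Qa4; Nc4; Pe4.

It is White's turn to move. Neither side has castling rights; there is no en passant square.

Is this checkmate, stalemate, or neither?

checkmate

White to move; white king on a1.
In check: yes, from the black queen on b2.
King squares — b1: attacked by Qb2; a2: attacked by Qb2; b2: attacked by Pa3.
Legal moves for White: none.
In check with no legal moves → checkmate.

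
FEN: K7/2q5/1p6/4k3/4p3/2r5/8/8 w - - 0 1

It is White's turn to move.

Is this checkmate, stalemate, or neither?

stalemate

White to move; white king on a8.
In check: no.
King squares — a7: attacked by Qc7; b7: attacked by Qc7; b8: attacked by Qc7.
Legal moves for White: none.
Not in check and no legal moves → stalemate.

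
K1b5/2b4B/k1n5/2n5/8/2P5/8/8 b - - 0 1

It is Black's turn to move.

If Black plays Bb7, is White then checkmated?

yes

After Bb7: white king on a8; in check: yes, from the black bishop on b7.
King squares — a7: attacked by Ka6; b7: attacked by Nc5; b8: attacked by Nc6.
White has no legal moves → checkmate.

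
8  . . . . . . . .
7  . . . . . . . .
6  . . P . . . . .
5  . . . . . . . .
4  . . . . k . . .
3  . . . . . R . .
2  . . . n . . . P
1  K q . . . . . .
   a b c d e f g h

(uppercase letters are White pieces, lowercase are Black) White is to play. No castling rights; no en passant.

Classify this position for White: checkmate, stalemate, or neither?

checkmate

White to move; white king on a1.
In check: yes, from the black queen on b1.
King squares — b1: attacked by Nd2; a2: attacked by Qb1; b2: attacked by Qb1.
Legal moves for White: none.
In check with no legal moves → checkmate.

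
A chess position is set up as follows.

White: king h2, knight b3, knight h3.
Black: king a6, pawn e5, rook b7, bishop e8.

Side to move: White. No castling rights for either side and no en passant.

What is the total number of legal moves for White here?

White to move; king on h2.
In check: no.
Legal moves: Ng5, Nf4, Nf2, Ng1, Nc5+, Na5, Nd4, Nd2, Nc1, Na1, Kg3, Kg2, Kh1, Kg1.
Count: 14.

14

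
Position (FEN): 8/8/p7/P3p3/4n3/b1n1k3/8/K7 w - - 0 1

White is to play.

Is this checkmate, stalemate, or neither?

White to move; white king on a1.
In check: no.
King squares — b1: attacked by Nc3; a2: attacked by Nc3; b2: attacked by Ba3.
Legal moves for White: none.
Not in check and no legal moves → stalemate.

stalemate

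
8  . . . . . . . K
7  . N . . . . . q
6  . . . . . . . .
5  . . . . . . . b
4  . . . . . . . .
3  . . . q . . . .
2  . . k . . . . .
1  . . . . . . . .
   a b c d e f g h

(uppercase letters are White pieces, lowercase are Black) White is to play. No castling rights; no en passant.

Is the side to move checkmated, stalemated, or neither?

checkmate

White to move; white king on h8.
In check: yes, from the black queen on h7.
King squares — g7: attacked by Qh7; h7: attacked by Qd3; g8: attacked by Qh7.
Legal moves for White: none.
In check with no legal moves → checkmate.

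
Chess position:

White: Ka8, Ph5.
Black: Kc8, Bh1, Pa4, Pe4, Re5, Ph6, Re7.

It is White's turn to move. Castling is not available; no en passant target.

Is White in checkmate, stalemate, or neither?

stalemate

White to move; white king on a8.
In check: no.
King squares — a7: attacked by Re7; b7: attacked by Re7; b8: attacked by Kc8.
Legal moves for White: none.
Not in check and no legal moves → stalemate.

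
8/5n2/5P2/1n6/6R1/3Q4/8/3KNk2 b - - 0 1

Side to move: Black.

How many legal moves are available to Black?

1

Black to move; king on f1.
In check: yes, from the white queen on d3.
Legal moves: Kf2.
Count: 1.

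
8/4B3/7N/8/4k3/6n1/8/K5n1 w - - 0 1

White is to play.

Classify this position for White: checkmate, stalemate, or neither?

White to move; white king on a1.
In check: no.
Legal moves for White: Bf8, Bd8, Bf6, Bd6, Bg5, Bc5, Bh4, Bb4, Ba3, Ng8, Nf7, Nf5, Ng4, Kb2, Ka2, Kb1.
White has 16 legal moves and is not in check → neither.

neither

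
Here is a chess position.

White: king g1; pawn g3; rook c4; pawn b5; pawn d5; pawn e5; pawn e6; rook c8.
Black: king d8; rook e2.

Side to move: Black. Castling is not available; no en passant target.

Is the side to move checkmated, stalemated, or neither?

neither

Black to move; black king on d8.
In check: yes, from the white rook on c8.
Legal moves for Black: Ke7.
Black is in check but has 1 legal move → neither.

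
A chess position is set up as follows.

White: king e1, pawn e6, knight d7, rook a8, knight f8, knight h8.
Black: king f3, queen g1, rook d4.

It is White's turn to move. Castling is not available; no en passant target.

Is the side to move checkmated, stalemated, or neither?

checkmate

White to move; white king on e1.
In check: yes, from the black queen on g1.
King squares — d1: attacked by Qg1; f1: attacked by Qg1; d2: attacked by Rd4; e2: attacked by Kf3; f2: attacked by Qg1.
Legal moves for White: none.
In check with no legal moves → checkmate.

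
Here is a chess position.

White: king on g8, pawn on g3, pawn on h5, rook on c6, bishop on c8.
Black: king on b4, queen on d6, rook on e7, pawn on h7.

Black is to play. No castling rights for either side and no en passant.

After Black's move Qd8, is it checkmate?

yes

After Qd8: white king on g8; in check: yes, from the black queen on d8.
King squares — f7: attacked by Re7; g7: attacked by Re7; h7: attacked by Re7; f8: attacked by Qd8; h8: attacked by Qd8.
White has no legal moves → checkmate.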